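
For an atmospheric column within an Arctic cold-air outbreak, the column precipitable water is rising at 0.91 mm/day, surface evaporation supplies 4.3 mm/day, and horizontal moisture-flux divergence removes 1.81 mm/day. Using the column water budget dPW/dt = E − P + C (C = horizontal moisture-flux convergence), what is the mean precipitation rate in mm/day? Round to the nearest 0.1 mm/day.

dPW/dt = +0.91 mm/day.
P = E + C − dPW/dt = 4.3 + (-1.81) − (+0.91) = 1.6 mm/day.

P ≈ 1.6 mm/day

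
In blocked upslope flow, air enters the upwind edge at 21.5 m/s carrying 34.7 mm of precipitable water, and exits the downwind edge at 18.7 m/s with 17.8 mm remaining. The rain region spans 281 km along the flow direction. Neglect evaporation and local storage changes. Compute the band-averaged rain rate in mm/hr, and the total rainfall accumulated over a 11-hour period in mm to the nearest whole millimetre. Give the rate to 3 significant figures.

Column moisture flux per unit crosswind length is F = V × PW.
Inflow: F_in = 21.5 × 34.7 = 746.05 mm·m/s
Outflow: F_out = 18.7 × 17.8 = 332.86 mm·m/s
Steady-state rate R = (F_in − F_out)/L = (746.05 − 332.86) / 281000 m = 1.470e-03 mm/s.
R = 1.470e-03 × 3600 = 5.29 mm/hr.
Over 11 h: total = 5.29 × 11 = 58.19 ≈ 58 mm.

R ≈ 5.29 mm/hr; total ≈ 58 mm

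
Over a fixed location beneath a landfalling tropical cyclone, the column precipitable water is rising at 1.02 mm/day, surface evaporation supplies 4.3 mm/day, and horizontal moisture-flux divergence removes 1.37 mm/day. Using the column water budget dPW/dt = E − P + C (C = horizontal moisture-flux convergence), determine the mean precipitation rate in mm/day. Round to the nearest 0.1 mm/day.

P ≈ 1.9 mm/day

dPW/dt = +1.02 mm/day.
P = E + C − dPW/dt = 4.3 + (-1.37) − (+1.02) = 1.9 mm/day.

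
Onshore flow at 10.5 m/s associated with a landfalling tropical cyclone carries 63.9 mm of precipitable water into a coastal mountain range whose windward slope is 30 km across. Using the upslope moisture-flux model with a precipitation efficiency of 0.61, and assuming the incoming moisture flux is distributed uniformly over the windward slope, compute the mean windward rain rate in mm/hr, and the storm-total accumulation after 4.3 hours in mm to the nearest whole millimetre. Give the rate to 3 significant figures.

Incoming column moisture flux per unit ridge length: F = V × PW = 10.5 × 63.9 = 670.95 mm·m/s.
Spread over the 30 km slope with efficiency ε = 0.61: R = ε·F/W = 0.61 × 670.95 / 30000 m = 1.364e-02 mm/s.
R = 1.364e-02 × 3600 = 49.1 mm/hr.
Over 4.3 h: total = 49.1 × 4.3 = 211.13 ≈ 211 mm.

R ≈ 49.1 mm/hr; total ≈ 211 mm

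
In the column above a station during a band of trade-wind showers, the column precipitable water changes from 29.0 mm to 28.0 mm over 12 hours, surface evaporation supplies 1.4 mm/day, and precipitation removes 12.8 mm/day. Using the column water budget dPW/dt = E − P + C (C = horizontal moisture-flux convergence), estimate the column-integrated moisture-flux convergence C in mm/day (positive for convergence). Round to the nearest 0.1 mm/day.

C ≈ 9.4 mm/day

dPW/dt = (28.0 − 29.0) mm / (12/24 day) = -2.000 mm/day.
C = dPW/dt − E + P = (-2.000) − 1.4 + 12.8 = 9.4 mm/day.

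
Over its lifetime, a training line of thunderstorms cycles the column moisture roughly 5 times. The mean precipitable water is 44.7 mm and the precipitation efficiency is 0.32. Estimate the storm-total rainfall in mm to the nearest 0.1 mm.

rainfall ≈ 71.5 mm

Each cycle deposits ε × PW = 0.32 × 44.7 = 14.304 mm.
Over 5 cycles: 5 × 14.304 = 71.5 mm.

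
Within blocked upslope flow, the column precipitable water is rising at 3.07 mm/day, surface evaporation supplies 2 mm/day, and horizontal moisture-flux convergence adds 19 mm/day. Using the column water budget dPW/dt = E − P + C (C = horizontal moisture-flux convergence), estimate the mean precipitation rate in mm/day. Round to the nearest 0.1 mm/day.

P ≈ 17.9 mm/day

dPW/dt = +3.07 mm/day.
P = E + C − dPW/dt = 2 + (19) − (+3.07) = 17.9 mm/day.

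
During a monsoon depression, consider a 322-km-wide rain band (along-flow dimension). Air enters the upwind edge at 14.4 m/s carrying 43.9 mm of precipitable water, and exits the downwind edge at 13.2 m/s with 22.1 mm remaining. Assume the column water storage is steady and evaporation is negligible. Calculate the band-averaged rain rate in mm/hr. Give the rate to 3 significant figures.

Column moisture flux per unit crosswind length is F = V × PW.
Inflow: F_in = 14.4 × 43.9 = 632.16 mm·m/s
Outflow: F_out = 13.2 × 22.1 = 291.72 mm·m/s
Steady-state rate R = (F_in − F_out)/L = (632.16 − 291.72) / 322000 m = 1.057e-03 mm/s.
R = 1.057e-03 × 3600 = 3.81 mm/hr.

R ≈ 3.81 mm/hr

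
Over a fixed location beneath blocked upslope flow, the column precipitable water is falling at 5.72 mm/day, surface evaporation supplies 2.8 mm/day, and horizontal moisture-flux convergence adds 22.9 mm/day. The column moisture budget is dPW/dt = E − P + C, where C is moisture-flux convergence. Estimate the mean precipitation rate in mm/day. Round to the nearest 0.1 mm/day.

P ≈ 31.4 mm/day

dPW/dt = -5.72 mm/day.
P = E + C − dPW/dt = 2.8 + (22.9) − (-5.72) = 31.4 mm/day.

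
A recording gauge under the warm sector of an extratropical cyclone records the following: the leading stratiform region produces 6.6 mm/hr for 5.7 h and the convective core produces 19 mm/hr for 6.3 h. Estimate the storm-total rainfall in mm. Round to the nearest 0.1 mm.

Total = Σ Rᵢ Δtᵢ = 6.6 × 5.7 + 19 × 6.3
      = 37.62 + 119.7 = 157.3 mm.

total ≈ 157.3 mm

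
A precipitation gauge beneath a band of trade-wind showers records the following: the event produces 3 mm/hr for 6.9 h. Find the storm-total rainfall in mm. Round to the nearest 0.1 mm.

total ≈ 20.7 mm

Total = Σ Rᵢ Δtᵢ = 3 × 6.9
      = 20.7 = 20.7 mm.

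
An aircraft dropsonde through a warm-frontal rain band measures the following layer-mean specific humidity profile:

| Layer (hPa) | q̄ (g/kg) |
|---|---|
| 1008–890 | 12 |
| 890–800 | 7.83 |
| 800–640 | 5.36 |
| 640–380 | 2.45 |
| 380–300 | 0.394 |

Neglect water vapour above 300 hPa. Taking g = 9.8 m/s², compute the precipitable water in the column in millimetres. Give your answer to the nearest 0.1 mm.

PW ≈ 37.2 mm

Precipitable water is the column-integrated vapour mass per unit area: PW = (1/g) Σ q̄ Δp, with q in kg/kg and Δp in Pa (1 kg/m² of water = 1 mm).
Layer 1008–890 hPa: Δp = 118 hPa = 11800 Pa, q̄ = 0.012 kg/kg → 0.012 × 11800 / 9.8 = 14.45 mm
Layer 890–800 hPa: Δp = 90 hPa = 9000 Pa, q̄ = 0.00783 kg/kg → 0.00783 × 9000 / 9.8 = 7.19 mm
Layer 800–640 hPa: Δp = 160 hPa = 16000 Pa, q̄ = 0.00536 kg/kg → 0.00536 × 16000 / 9.8 = 8.75 mm
Layer 640–380 hPa: Δp = 260 hPa = 26000 Pa, q̄ = 0.00245 kg/kg → 0.00245 × 26000 / 9.8 = 6.50 mm
Layer 380–300 hPa: Δp = 80 hPa = 8000 Pa, q̄ = 0.000394 kg/kg → 0.000394 × 8000 / 9.8 = 0.32 mm
PW = 14.45 + 7.19 + 8.75 + 6.50 + 0.32 = 37.21 ≈ 37.2 mm.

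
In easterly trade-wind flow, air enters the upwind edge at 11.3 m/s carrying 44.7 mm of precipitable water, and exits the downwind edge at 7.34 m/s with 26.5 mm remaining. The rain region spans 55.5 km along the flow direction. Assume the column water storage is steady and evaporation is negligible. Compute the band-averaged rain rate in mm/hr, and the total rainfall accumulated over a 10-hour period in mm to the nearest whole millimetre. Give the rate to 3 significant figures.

R ≈ 20.1 mm/hr; total ≈ 201 mm

Column moisture flux per unit crosswind length is F = V × PW.
Inflow: F_in = 11.3 × 44.7 = 505.11 mm·m/s
Outflow: F_out = 7.34 × 26.5 = 194.51 mm·m/s
Steady-state rate R = (F_in − F_out)/L = (505.11 − 194.51) / 55500 m = 5.596e-03 mm/s.
R = 5.596e-03 × 3600 = 20.1 mm/hr.
Over 10 h: total = 20.1 × 10 = 201 mm.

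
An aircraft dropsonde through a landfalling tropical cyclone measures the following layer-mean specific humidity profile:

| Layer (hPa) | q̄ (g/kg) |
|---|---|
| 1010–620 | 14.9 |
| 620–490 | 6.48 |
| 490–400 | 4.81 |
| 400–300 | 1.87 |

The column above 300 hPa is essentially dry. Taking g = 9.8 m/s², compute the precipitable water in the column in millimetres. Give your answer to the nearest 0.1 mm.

Precipitable water is the column-integrated vapour mass per unit area: PW = (1/g) Σ q̄ Δp, with q in kg/kg and Δp in Pa (1 kg/m² of water = 1 mm).
Layer 1010–620 hPa: Δp = 390 hPa = 39000 Pa, q̄ = 0.0149 kg/kg → 0.0149 × 39000 / 9.8 = 59.30 mm
Layer 620–490 hPa: Δp = 130 hPa = 13000 Pa, q̄ = 0.00648 kg/kg → 0.00648 × 13000 / 9.8 = 8.60 mm
Layer 490–400 hPa: Δp = 90 hPa = 9000 Pa, q̄ = 0.00481 kg/kg → 0.00481 × 9000 / 9.8 = 4.42 mm
Layer 400–300 hPa: Δp = 100 hPa = 10000 Pa, q̄ = 0.00187 kg/kg → 0.00187 × 10000 / 9.8 = 1.91 mm
PW = 59.30 + 8.60 + 4.42 + 1.91 = 74.23 ≈ 74.2 mm.

PW ≈ 74.2 mm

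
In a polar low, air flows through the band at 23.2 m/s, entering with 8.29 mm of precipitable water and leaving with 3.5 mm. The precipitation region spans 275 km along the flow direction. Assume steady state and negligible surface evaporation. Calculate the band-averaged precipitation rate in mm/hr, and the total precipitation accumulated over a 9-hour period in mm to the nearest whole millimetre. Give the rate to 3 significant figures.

Column moisture flux per unit crosswind length is F = V × PW.
Inflow: F_in = 23.2 × 8.29 = 192.328 mm·m/s
Outflow: F_out = 23.2 × 3.5 = 81.2 mm·m/s
Steady-state rate R = (F_in − F_out)/L = (192.328 − 81.2) / 275000 m = 4.041e-04 mm/s.
R = 4.041e-04 × 3600 = 1.45 mm/hr.
Over 9 h: total = 1.45 × 9 = 13.05 ≈ 13 mm.

R ≈ 1.45 mm/hr; total ≈ 13 mm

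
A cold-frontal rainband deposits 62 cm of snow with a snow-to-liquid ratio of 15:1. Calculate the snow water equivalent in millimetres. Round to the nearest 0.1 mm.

SWE = snow depth / ratio = 62 cm / 15 = 4.133 cm = 41.3 mm.

SWE ≈ 41.3 mm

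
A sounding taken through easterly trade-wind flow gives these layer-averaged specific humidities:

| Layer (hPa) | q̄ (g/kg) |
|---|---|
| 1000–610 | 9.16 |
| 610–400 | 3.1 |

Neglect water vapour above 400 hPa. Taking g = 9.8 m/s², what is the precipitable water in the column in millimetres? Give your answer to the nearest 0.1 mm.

Precipitable water is the column-integrated vapour mass per unit area: PW = (1/g) Σ q̄ Δp, with q in kg/kg and Δp in Pa (1 kg/m² of water = 1 mm).
Layer 1000–610 hPa: Δp = 390 hPa = 39000 Pa, q̄ = 0.00916 kg/kg → 0.00916 × 39000 / 9.8 = 36.45 mm
Layer 610–400 hPa: Δp = 210 hPa = 21000 Pa, q̄ = 0.0031 kg/kg → 0.0031 × 21000 / 9.8 = 6.64 mm
PW = 36.45 + 6.64 = 43.09 ≈ 43.1 mm.

PW ≈ 43.1 mm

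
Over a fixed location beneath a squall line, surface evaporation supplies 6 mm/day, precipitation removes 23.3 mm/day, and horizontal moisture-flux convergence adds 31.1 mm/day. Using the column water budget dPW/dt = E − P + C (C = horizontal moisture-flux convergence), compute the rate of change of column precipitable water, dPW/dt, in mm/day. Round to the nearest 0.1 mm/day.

dPW/dt = E − P + C = 6 − 23.3 + (31.1) = 13.8 mm/day.

dPW/dt ≈ 13.8 mm/day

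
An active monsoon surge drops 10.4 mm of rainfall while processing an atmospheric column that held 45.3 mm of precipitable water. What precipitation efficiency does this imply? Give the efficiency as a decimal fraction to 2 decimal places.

ε ≈ 0.23

ε = rainfall / PW = 10.4 / 45.3 = 0.23.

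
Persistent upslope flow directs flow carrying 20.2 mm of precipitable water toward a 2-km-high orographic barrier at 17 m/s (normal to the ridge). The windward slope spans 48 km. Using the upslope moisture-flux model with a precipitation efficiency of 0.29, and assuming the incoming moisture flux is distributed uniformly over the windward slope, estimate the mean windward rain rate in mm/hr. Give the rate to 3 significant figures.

Incoming column moisture flux per unit ridge length: F = V × PW = 17 × 20.2 = 343.4 mm·m/s.
Spread over the 48 km slope with efficiency ε = 0.29: R = ε·F/W = 0.29 × 343.4 / 48000 m = 2.075e-03 mm/s.
R = 2.075e-03 × 3600 = 7.47 mm/hr.

R ≈ 7.47 mm/hr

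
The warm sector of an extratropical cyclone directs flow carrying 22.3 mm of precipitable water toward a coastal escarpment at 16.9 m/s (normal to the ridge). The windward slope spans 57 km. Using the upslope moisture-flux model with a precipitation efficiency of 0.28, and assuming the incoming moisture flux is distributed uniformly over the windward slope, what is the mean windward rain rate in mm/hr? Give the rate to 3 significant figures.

Incoming column moisture flux per unit ridge length: F = V × PW = 16.9 × 22.3 = 376.87 mm·m/s.
Spread over the 57 km slope with efficiency ε = 0.28: R = ε·F/W = 0.28 × 376.87 / 57000 m = 1.851e-03 mm/s.
R = 1.851e-03 × 3600 = 6.66 mm/hr.

R ≈ 6.66 mm/hr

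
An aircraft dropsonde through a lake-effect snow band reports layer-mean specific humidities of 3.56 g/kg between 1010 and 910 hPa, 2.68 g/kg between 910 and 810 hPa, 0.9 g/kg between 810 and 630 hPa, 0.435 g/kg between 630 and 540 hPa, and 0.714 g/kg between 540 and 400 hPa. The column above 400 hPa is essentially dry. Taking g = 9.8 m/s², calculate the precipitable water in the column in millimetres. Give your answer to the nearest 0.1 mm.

Precipitable water is the column-integrated vapour mass per unit area: PW = (1/g) Σ q̄ Δp, with q in kg/kg and Δp in Pa (1 kg/m² of water = 1 mm).
Layer 1010–910 hPa: Δp = 100 hPa = 10000 Pa, q̄ = 0.00356 kg/kg → 0.00356 × 10000 / 9.8 = 3.63 mm
Layer 910–810 hPa: Δp = 100 hPa = 10000 Pa, q̄ = 0.00268 kg/kg → 0.00268 × 10000 / 9.8 = 2.73 mm
Layer 810–630 hPa: Δp = 180 hPa = 18000 Pa, q̄ = 0.0009 kg/kg → 0.0009 × 18000 / 9.8 = 1.65 mm
Layer 630–540 hPa: Δp = 90 hPa = 9000 Pa, q̄ = 0.000435 kg/kg → 0.000435 × 9000 / 9.8 = 0.40 mm
Layer 540–400 hPa: Δp = 140 hPa = 14000 Pa, q̄ = 0.000714 kg/kg → 0.000714 × 14000 / 9.8 = 1.02 mm
PW = 3.63 + 2.73 + 1.65 + 0.40 + 1.02 = 9.43 ≈ 9.4 mm.

PW ≈ 9.4 mm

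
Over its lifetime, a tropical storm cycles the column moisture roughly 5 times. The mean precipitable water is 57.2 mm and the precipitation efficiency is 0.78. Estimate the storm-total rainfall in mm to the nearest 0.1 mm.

rainfall ≈ 223.1 mm

Each cycle deposits ε × PW = 0.78 × 57.2 = 44.616 mm.
Over 5 cycles: 5 × 44.616 = 223.1 mm.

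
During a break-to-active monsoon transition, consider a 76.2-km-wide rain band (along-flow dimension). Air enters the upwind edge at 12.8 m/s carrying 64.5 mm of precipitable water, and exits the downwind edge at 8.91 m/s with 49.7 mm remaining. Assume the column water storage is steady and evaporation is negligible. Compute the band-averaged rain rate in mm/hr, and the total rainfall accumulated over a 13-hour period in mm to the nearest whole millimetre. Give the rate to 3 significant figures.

Column moisture flux per unit crosswind length is F = V × PW.
Inflow: F_in = 12.8 × 64.5 = 825.6 mm·m/s
Outflow: F_out = 8.91 × 49.7 = 442.827 mm·m/s
Steady-state rate R = (F_in − F_out)/L = (825.6 − 442.827) / 76200 m = 5.023e-03 mm/s.
R = 5.023e-03 × 3600 = 18.1 mm/hr.
Over 13 h: total = 18.1 × 13 = 235.3 ≈ 235 mm.

R ≈ 18.1 mm/hr; total ≈ 235 mm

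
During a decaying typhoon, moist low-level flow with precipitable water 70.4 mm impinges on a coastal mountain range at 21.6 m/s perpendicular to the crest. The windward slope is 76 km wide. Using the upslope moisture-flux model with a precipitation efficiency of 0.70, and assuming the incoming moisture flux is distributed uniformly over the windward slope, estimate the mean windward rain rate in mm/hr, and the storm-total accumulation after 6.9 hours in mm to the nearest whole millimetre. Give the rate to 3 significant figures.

Incoming column moisture flux per unit ridge length: F = V × PW = 21.6 × 70.4 = 1520.64 mm·m/s.
Spread over the 76 km slope with efficiency ε = 0.70: R = ε·F/W = 0.70 × 1520.64 / 76000 m = 1.401e-02 mm/s.
R = 1.401e-02 × 3600 = 50.4 mm/hr.
Over 6.9 h: total = 50.4 × 6.9 = 347.76 ≈ 348 mm.

R ≈ 50.4 mm/hr; total ≈ 348 mm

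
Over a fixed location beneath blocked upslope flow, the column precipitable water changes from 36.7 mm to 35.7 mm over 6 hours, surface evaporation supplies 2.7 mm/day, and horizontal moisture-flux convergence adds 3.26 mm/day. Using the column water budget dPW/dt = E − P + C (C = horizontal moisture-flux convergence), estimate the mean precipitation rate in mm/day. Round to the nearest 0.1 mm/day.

P ≈ 10.0 mm/day

dPW/dt = (35.7 − 36.7) mm / (6/24 day) = -4.000 mm/day.
P = E + C − dPW/dt = 2.7 + (3.26) − (-4.000) = 10.0 mm/day.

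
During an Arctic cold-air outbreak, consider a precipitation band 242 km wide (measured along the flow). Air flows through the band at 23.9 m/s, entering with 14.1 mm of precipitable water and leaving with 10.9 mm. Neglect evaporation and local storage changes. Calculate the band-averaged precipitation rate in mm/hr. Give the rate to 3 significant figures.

Column moisture flux per unit crosswind length is F = V × PW.
Inflow: F_in = 23.9 × 14.1 = 336.99 mm·m/s
Outflow: F_out = 23.9 × 10.9 = 260.51 mm·m/s
Steady-state rate R = (F_in − F_out)/L = (336.99 − 260.51) / 242000 m = 3.160e-04 mm/s.
R = 3.160e-04 × 3600 = 1.14 mm/hr.

R ≈ 1.14 mm/hr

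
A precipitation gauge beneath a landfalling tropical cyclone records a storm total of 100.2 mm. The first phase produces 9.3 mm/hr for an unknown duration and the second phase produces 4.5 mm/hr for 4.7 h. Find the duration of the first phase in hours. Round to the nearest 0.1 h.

duration ≈ 8.5 h

Known phases: 4.5 × 4.7 = 21.15 mm.
Remaining depth = 100.2 − 21.15 = 79.05 mm.
Duration = 79.05 / 9.3 = 8.5 h.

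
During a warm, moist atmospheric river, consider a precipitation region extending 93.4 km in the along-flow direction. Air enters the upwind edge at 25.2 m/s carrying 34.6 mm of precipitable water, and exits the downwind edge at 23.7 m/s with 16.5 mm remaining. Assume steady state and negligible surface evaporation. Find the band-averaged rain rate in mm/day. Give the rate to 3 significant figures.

Column moisture flux per unit crosswind length is F = V × PW.
Inflow: F_in = 25.2 × 34.6 = 871.92 mm·m/s
Outflow: F_out = 23.7 × 16.5 = 391.05 mm·m/s
Steady-state rate R = (F_in − F_out)/L = (871.92 − 391.05) / 93400 m = 5.149e-03 mm/s.
R = 5.149e-03 × 3600 × 24 = 445 mm/day.

R ≈ 445 mm/day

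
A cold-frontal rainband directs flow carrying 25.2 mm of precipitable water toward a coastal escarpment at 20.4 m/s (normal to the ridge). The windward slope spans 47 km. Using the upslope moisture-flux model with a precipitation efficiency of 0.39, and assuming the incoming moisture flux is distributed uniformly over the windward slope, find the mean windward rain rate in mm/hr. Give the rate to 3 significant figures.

R ≈ 15.4 mm/hr

Incoming column moisture flux per unit ridge length: F = V × PW = 20.4 × 25.2 = 514.08 mm·m/s.
Spread over the 47 km slope with efficiency ε = 0.39: R = ε·F/W = 0.39 × 514.08 / 47000 m = 4.266e-03 mm/s.
R = 4.266e-03 × 3600 = 15.4 mm/hr.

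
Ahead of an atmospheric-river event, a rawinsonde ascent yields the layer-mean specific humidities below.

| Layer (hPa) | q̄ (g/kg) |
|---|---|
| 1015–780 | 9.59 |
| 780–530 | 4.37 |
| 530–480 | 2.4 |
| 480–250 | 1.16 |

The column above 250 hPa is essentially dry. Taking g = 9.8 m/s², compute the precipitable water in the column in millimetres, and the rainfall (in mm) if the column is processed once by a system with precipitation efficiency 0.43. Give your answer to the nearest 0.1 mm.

PW ≈ 38.1 mm; rainfall ≈ 16.4 mm

Precipitable water is the column-integrated vapour mass per unit area: PW = (1/g) Σ q̄ Δp, with q in kg/kg and Δp in Pa (1 kg/m² of water = 1 mm).
Layer 1015–780 hPa: Δp = 235 hPa = 23500 Pa, q̄ = 0.00959 kg/kg → 0.00959 × 23500 / 9.8 = 23.00 mm
Layer 780–530 hPa: Δp = 250 hPa = 25000 Pa, q̄ = 0.00437 kg/kg → 0.00437 × 25000 / 9.8 = 11.15 mm
Layer 530–480 hPa: Δp = 50 hPa = 5000 Pa, q̄ = 0.0024 kg/kg → 0.0024 × 5000 / 9.8 = 1.22 mm
Layer 480–250 hPa: Δp = 230 hPa = 23000 Pa, q̄ = 0.00116 kg/kg → 0.00116 × 23000 / 9.8 = 2.72 mm
PW = 23.00 + 11.15 + 1.22 + 2.72 = 38.09 ≈ 38.1 mm.
Rainfall = ε × PW = 0.43 × 38.1 = 16.4 mm.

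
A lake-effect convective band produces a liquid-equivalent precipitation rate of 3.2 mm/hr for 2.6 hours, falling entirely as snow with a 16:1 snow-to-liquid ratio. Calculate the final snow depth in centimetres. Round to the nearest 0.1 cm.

snow depth ≈ 13.3 cm

Liquid-equivalent depth = 3.2 × 2.6 = 8.32 mm.
Snow depth = 8.32 mm × 16 = 133.12 mm = 13.3 cm.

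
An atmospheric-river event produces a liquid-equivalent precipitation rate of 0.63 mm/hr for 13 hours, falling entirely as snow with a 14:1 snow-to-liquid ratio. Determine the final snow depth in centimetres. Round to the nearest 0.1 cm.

Liquid-equivalent depth = 0.63 × 13 = 8.19 mm.
Snow depth = 8.19 mm × 14 = 114.66 mm = 11.5 cm.

snow depth ≈ 11.5 cm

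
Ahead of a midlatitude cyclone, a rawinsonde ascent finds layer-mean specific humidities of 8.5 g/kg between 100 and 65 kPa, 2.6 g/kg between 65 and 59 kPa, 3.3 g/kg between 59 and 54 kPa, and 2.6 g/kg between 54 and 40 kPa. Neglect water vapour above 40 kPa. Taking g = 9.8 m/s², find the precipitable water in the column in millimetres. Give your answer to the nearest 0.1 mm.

Precipitable water is the column-integrated vapour mass per unit area: PW = (1/g) Σ q̄ Δp, with q in kg/kg and Δp in Pa (1 kg/m² of water = 1 mm).
Layer 100–65 kPa: Δp = 350 hPa = 35000 Pa, q̄ = 0.0085 kg/kg → 0.0085 × 35000 / 9.8 = 30.36 mm
Layer 65–59 kPa: Δp = 60 hPa = 6000 Pa, q̄ = 0.0026 kg/kg → 0.0026 × 6000 / 9.8 = 1.59 mm
Layer 59–54 kPa: Δp = 50 hPa = 5000 Pa, q̄ = 0.0033 kg/kg → 0.0033 × 5000 / 9.8 = 1.68 mm
Layer 54–40 kPa: Δp = 140 hPa = 14000 Pa, q̄ = 0.0026 kg/kg → 0.0026 × 14000 / 9.8 = 3.71 mm
PW = 30.36 + 1.59 + 1.68 + 3.71 = 37.34 ≈ 37.3 mm.

PW ≈ 37.3 mm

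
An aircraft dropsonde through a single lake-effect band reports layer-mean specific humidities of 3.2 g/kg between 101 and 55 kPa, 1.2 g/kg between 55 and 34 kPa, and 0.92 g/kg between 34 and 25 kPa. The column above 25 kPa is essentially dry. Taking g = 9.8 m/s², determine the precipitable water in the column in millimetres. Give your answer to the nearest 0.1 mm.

Precipitable water is the column-integrated vapour mass per unit area: PW = (1/g) Σ q̄ Δp, with q in kg/kg and Δp in Pa (1 kg/m² of water = 1 mm).
Layer 101–55 kPa: Δp = 460 hPa = 46000 Pa, q̄ = 0.0032 kg/kg → 0.0032 × 46000 / 9.8 = 15.02 mm
Layer 55–34 kPa: Δp = 210 hPa = 21000 Pa, q̄ = 0.0012 kg/kg → 0.0012 × 21000 / 9.8 = 2.57 mm
Layer 34–25 kPa: Δp = 90 hPa = 9000 Pa, q̄ = 0.00092 kg/kg → 0.00092 × 9000 / 9.8 = 0.84 mm
PW = 15.02 + 2.57 + 0.84 = 18.43 ≈ 18.4 mm.

PW ≈ 18.4 mm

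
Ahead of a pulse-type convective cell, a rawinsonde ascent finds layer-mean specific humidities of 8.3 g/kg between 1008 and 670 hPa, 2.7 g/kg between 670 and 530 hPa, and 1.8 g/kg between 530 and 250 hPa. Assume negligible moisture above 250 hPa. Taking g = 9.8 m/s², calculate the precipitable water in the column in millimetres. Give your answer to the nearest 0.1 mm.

PW ≈ 37.6 mm

Precipitable water is the column-integrated vapour mass per unit area: PW = (1/g) Σ q̄ Δp, with q in kg/kg and Δp in Pa (1 kg/m² of water = 1 mm).
Layer 1008–670 hPa: Δp = 338 hPa = 33800 Pa, q̄ = 0.0083 kg/kg → 0.0083 × 33800 / 9.8 = 28.63 mm
Layer 670–530 hPa: Δp = 140 hPa = 14000 Pa, q̄ = 0.0027 kg/kg → 0.0027 × 14000 / 9.8 = 3.86 mm
Layer 530–250 hPa: Δp = 280 hPa = 28000 Pa, q̄ = 0.0018 kg/kg → 0.0018 × 28000 / 9.8 = 5.14 mm
PW = 28.63 + 3.86 + 5.14 = 37.63 ≈ 37.6 mm.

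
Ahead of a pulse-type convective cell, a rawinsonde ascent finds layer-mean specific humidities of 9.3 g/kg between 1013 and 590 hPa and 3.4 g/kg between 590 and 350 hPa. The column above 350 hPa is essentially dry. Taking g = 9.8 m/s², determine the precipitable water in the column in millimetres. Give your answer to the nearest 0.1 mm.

PW ≈ 48.5 mm

Precipitable water is the column-integrated vapour mass per unit area: PW = (1/g) Σ q̄ Δp, with q in kg/kg and Δp in Pa (1 kg/m² of water = 1 mm).
Layer 1013–590 hPa: Δp = 423 hPa = 42300 Pa, q̄ = 0.0093 kg/kg → 0.0093 × 42300 / 9.8 = 40.14 mm
Layer 590–350 hPa: Δp = 240 hPa = 24000 Pa, q̄ = 0.0034 kg/kg → 0.0034 × 24000 / 9.8 = 8.33 mm
PW = 40.14 + 8.33 = 48.47 ≈ 48.5 mm.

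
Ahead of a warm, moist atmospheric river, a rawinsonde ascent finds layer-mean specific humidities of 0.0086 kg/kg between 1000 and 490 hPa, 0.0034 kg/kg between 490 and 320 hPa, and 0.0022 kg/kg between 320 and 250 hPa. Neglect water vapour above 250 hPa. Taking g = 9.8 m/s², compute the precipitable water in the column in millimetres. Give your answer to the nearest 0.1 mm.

Precipitable water is the column-integrated vapour mass per unit area: PW = (1/g) Σ q̄ Δp, with q in kg/kg and Δp in Pa (1 kg/m² of water = 1 mm).
Layer 1000–490 hPa: Δp = 510 hPa = 51000 Pa, q̄ = 0.0086 kg/kg → 0.0086 × 51000 / 9.8 = 44.76 mm
Layer 490–320 hPa: Δp = 170 hPa = 17000 Pa, q̄ = 0.0034 kg/kg → 0.0034 × 17000 / 9.8 = 5.90 mm
Layer 320–250 hPa: Δp = 70 hPa = 7000 Pa, q̄ = 0.0022 kg/kg → 0.0022 × 7000 / 9.8 = 1.57 mm
PW = 44.76 + 5.90 + 1.57 = 52.23 ≈ 52.2 mm.

PW ≈ 52.2 mm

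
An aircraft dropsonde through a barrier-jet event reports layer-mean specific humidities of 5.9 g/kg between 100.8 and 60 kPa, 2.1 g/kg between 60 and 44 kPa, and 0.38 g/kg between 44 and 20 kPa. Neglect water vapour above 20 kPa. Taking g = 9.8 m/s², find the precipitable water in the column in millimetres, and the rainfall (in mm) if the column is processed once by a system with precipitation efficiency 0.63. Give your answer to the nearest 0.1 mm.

PW ≈ 28.9 mm; rainfall ≈ 18.2 mm

Precipitable water is the column-integrated vapour mass per unit area: PW = (1/g) Σ q̄ Δp, with q in kg/kg and Δp in Pa (1 kg/m² of water = 1 mm).
Layer 100.8–60 kPa: Δp = 408 hPa = 40800 Pa, q̄ = 0.0059 kg/kg → 0.0059 × 40800 / 9.8 = 24.56 mm
Layer 60–44 kPa: Δp = 160 hPa = 16000 Pa, q̄ = 0.0021 kg/kg → 0.0021 × 16000 / 9.8 = 3.43 mm
Layer 44–20 kPa: Δp = 240 hPa = 24000 Pa, q̄ = 0.00038 kg/kg → 0.00038 × 24000 / 9.8 = 0.93 mm
PW = 24.56 + 3.43 + 0.93 = 28.92 ≈ 28.9 mm.
Rainfall = ε × PW = 0.63 × 28.9 = 18.2 mm.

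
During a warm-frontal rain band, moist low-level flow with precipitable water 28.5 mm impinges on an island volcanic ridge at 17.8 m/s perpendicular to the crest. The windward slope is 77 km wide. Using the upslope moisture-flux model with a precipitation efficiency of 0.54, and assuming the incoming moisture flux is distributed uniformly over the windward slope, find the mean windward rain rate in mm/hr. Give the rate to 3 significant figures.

Incoming column moisture flux per unit ridge length: F = V × PW = 17.8 × 28.5 = 507.3 mm·m/s.
Spread over the 77 km slope with efficiency ε = 0.54: R = ε·F/W = 0.54 × 507.3 / 77000 m = 3.558e-03 mm/s.
R = 3.558e-03 × 3600 = 12.8 mm/hr.

R ≈ 12.8 mm/hr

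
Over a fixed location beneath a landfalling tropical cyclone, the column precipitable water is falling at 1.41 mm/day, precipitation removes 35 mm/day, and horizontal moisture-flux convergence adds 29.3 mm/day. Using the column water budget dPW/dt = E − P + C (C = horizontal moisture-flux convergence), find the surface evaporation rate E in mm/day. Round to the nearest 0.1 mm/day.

E ≈ 4.3 mm/day

dPW/dt = -1.41 mm/day.
E = dPW/dt + P − C = (-1.41) + 35 − (29.3) = 4.3 mm/day.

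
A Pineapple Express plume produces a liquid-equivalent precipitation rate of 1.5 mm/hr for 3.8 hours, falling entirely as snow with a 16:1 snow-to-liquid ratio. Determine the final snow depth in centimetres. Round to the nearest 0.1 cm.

snow depth ≈ 9.1 cm

Liquid-equivalent depth = 1.5 × 3.8 = 5.7 mm.
Snow depth = 5.7 mm × 16 = 91.2 mm = 9.1 cm.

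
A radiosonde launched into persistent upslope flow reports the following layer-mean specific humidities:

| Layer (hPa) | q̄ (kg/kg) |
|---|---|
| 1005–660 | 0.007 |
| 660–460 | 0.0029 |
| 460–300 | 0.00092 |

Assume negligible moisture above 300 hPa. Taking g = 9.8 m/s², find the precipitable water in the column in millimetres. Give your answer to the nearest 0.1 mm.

PW ≈ 32.1 mm

Precipitable water is the column-integrated vapour mass per unit area: PW = (1/g) Σ q̄ Δp, with q in kg/kg and Δp in Pa (1 kg/m² of water = 1 mm).
Layer 1005–660 hPa: Δp = 345 hPa = 34500 Pa, q̄ = 0.007 kg/kg → 0.007 × 34500 / 9.8 = 24.64 mm
Layer 660–460 hPa: Δp = 200 hPa = 20000 Pa, q̄ = 0.0029 kg/kg → 0.0029 × 20000 / 9.8 = 5.92 mm
Layer 460–300 hPa: Δp = 160 hPa = 16000 Pa, q̄ = 0.00092 kg/kg → 0.00092 × 16000 / 9.8 = 1.50 mm
PW = 24.64 + 5.92 + 1.50 = 32.06 ≈ 32.1 mm.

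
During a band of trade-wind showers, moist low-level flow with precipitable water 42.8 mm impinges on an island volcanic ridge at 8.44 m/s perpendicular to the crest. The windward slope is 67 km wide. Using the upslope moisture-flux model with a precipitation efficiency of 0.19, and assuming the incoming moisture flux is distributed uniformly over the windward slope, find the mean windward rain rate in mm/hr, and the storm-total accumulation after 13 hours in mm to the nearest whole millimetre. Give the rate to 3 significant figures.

Incoming column moisture flux per unit ridge length: F = V × PW = 8.44 × 42.8 = 361.232 mm·m/s.
Spread over the 67 km slope with efficiency ε = 0.19: R = ε·F/W = 0.19 × 361.232 / 67000 m = 1.024e-03 mm/s.
R = 1.024e-03 × 3600 = 3.69 mm/hr.
Over 13 h: total = 3.69 × 13 = 47.97 ≈ 48 mm.

R ≈ 3.69 mm/hr; total ≈ 48 mm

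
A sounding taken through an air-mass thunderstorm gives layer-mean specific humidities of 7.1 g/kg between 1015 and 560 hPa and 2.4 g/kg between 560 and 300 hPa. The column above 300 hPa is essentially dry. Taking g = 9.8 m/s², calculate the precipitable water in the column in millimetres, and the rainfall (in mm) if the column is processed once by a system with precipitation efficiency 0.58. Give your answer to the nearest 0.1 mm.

PW ≈ 39.3 mm; rainfall ≈ 22.8 mm

Precipitable water is the column-integrated vapour mass per unit area: PW = (1/g) Σ q̄ Δp, with q in kg/kg and Δp in Pa (1 kg/m² of water = 1 mm).
Layer 1015–560 hPa: Δp = 455 hPa = 45500 Pa, q̄ = 0.0071 kg/kg → 0.0071 × 45500 / 9.8 = 32.96 mm
Layer 560–300 hPa: Δp = 260 hPa = 26000 Pa, q̄ = 0.0024 kg/kg → 0.0024 × 26000 / 9.8 = 6.37 mm
PW = 32.96 + 6.37 = 39.33 ≈ 39.3 mm.
Rainfall = ε × PW = 0.58 × 39.3 = 22.8 mm.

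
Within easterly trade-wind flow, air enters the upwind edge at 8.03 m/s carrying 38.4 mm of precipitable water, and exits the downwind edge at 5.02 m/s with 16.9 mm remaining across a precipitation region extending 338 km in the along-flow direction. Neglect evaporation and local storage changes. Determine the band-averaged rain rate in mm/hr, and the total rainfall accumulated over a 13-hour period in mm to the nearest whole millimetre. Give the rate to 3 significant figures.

R ≈ 2.38 mm/hr; total ≈ 31 mm

Column moisture flux per unit crosswind length is F = V × PW.
Inflow: F_in = 8.03 × 38.4 = 308.352 mm·m/s
Outflow: F_out = 5.02 × 16.9 = 84.838 mm·m/s
Steady-state rate R = (F_in − F_out)/L = (308.352 − 84.838) / 338000 m = 6.613e-04 mm/s.
R = 6.613e-04 × 3600 = 2.38 mm/hr.
Over 13 h: total = 2.38 × 13 = 30.94 ≈ 31 mm.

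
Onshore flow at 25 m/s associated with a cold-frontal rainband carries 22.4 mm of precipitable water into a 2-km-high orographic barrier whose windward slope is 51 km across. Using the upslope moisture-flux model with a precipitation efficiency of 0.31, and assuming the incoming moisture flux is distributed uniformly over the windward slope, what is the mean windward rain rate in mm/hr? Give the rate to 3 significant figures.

R ≈ 12.3 mm/hr

Incoming column moisture flux per unit ridge length: F = V × PW = 25 × 22.4 = 560 mm·m/s.
Spread over the 51 km slope with efficiency ε = 0.31: R = ε·F/W = 0.31 × 560 / 51000 m = 3.404e-03 mm/s.
R = 3.404e-03 × 3600 = 12.3 mm/hr.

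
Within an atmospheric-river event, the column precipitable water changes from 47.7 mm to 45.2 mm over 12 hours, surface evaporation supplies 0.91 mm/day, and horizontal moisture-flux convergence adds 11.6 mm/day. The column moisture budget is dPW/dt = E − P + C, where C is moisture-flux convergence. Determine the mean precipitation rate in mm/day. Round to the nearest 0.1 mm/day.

dPW/dt = (45.2 − 47.7) mm / (12/24 day) = -5.000 mm/day.
P = E + C − dPW/dt = 0.91 + (11.6) − (-5.000) = 17.5 mm/day.

P ≈ 17.5 mm/day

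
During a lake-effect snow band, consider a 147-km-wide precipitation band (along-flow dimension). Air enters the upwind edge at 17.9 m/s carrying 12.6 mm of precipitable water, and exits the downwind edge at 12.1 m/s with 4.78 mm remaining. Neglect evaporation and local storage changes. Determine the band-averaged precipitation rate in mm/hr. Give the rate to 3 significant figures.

Column moisture flux per unit crosswind length is F = V × PW.
Inflow: F_in = 17.9 × 12.6 = 225.54 mm·m/s
Outflow: F_out = 12.1 × 4.78 = 57.838 mm·m/s
Steady-state rate R = (F_in − F_out)/L = (225.54 − 57.838) / 147000 m = 1.141e-03 mm/s.
R = 1.141e-03 × 3600 = 4.11 mm/hr.

R ≈ 4.11 mm/hr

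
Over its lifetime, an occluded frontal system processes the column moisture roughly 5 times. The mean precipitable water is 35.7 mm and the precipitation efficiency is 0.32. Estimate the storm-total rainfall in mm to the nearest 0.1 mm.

rainfall ≈ 57.1 mm

Each cycle deposits ε × PW = 0.32 × 35.7 = 11.424 mm.
Over 5 cycles: 5 × 11.424 = 57.1 mm.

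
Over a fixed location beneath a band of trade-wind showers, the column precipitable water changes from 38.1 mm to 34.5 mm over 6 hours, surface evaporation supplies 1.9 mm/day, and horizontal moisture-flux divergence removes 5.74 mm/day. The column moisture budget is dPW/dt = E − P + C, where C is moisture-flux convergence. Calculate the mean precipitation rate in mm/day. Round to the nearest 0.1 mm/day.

dPW/dt = (34.5 − 38.1) mm / (6/24 day) = -14.400 mm/day.
P = E + C − dPW/dt = 1.9 + (-5.74) − (-14.400) = 10.6 mm/day.

P ≈ 10.6 mm/day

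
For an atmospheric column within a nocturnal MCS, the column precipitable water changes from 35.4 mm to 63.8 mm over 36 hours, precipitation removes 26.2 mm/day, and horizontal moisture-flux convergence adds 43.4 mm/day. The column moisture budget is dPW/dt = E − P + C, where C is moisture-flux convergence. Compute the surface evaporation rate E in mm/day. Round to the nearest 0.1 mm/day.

dPW/dt = (63.8 − 35.4) mm / (36/24 day) = +18.933 mm/day.
E = dPW/dt + P − C = (+18.933) + 26.2 − (43.4) = 1.7 mm/day.

E ≈ 1.7 mm/day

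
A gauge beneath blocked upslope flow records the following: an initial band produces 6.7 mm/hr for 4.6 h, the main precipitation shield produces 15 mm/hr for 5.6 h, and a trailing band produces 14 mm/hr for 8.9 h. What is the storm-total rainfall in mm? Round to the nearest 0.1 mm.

total ≈ 239.4 mm

Total = Σ Rᵢ Δtᵢ = 6.7 × 4.6 + 15 × 5.6 + 14 × 8.9
      = 30.82 + 84 + 124.6 = 239.4 mm.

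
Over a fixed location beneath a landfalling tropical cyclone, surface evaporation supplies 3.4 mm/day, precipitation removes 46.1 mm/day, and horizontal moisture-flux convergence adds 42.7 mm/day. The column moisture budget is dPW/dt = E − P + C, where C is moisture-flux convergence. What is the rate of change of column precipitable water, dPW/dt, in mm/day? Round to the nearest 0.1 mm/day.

dPW/dt = E − P + C = 3.4 − 46.1 + (42.7) = 0.0 mm/day.

dPW/dt ≈ 0.0 mm/day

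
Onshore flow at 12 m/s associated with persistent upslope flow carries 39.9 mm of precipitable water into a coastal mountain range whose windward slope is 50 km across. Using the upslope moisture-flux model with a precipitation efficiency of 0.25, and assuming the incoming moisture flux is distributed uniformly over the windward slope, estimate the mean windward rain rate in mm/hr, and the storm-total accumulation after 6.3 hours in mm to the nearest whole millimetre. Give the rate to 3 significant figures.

R ≈ 8.62 mm/hr; total ≈ 54 mm

Incoming column moisture flux per unit ridge length: F = V × PW = 12 × 39.9 = 478.8 mm·m/s.
Spread over the 50 km slope with efficiency ε = 0.25: R = ε·F/W = 0.25 × 478.8 / 50000 m = 2.394e-03 mm/s.
R = 2.394e-03 × 3600 = 8.62 mm/hr.
Over 6.3 h: total = 8.62 × 6.3 = 54.306 ≈ 54 mm.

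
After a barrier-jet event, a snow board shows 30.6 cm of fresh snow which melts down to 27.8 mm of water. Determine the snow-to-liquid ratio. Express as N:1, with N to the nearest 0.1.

Ratio = snow depth / SWE = 306 mm / 27.8 mm = 11.0, i.e. 11.0:1.

ratio ≈ 11.0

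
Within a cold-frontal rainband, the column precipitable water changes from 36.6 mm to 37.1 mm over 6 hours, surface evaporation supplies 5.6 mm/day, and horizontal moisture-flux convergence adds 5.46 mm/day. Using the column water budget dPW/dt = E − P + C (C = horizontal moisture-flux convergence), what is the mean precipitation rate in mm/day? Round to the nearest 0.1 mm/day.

dPW/dt = (37.1 − 36.6) mm / (6/24 day) = +2.000 mm/day.
P = E + C − dPW/dt = 5.6 + (5.46) − (+2.000) = 9.1 mm/day.

P ≈ 9.1 mm/day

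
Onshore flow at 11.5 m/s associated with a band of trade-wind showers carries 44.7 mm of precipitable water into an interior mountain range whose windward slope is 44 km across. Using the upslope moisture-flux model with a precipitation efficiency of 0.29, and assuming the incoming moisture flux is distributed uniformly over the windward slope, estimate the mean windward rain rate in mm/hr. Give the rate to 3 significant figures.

Incoming column moisture flux per unit ridge length: F = V × PW = 11.5 × 44.7 = 514.05 mm·m/s.
Spread over the 44 km slope with efficiency ε = 0.29: R = ε·F/W = 0.29 × 514.05 / 44000 m = 3.388e-03 mm/s.
R = 3.388e-03 × 3600 = 12.2 mm/hr.

R ≈ 12.2 mm/hr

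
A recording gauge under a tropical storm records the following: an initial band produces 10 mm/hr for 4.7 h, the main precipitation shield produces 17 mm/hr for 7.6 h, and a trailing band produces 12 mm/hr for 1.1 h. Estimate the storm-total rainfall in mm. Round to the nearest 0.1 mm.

total ≈ 189.4 mm

Total = Σ Rᵢ Δtᵢ = 10 × 4.7 + 17 × 7.6 + 12 × 1.1
      = 47 + 129.2 + 13.2 = 189.4 mm.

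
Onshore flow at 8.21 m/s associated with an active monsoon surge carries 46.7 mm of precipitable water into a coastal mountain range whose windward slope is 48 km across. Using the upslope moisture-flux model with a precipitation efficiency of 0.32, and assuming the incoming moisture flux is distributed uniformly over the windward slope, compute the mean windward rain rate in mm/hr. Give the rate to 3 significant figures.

Incoming column moisture flux per unit ridge length: F = V × PW = 8.21 × 46.7 = 383.407 mm·m/s.
Spread over the 48 km slope with efficiency ε = 0.32: R = ε·F/W = 0.32 × 383.407 / 48000 m = 2.556e-03 mm/s.
R = 2.556e-03 × 3600 = 9.20 mm/hr.

R ≈ 9.20 mm/hr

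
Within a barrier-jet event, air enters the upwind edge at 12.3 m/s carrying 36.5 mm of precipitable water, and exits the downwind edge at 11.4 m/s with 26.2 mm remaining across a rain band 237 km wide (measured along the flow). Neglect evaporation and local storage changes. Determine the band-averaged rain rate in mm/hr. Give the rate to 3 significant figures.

R ≈ 2.28 mm/hr

Column moisture flux per unit crosswind length is F = V × PW.
Inflow: F_in = 12.3 × 36.5 = 448.95 mm·m/s
Outflow: F_out = 11.4 × 26.2 = 298.68 mm·m/s
Steady-state rate R = (F_in − F_out)/L = (448.95 − 298.68) / 237000 m = 6.341e-04 mm/s.
R = 6.341e-04 × 3600 = 2.28 mm/hr.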